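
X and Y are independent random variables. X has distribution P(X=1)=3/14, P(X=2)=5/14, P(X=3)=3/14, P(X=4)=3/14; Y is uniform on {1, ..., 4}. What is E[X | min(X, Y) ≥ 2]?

31/11

P(min(X, Y) ≥ 2) = 33/56.
Summing X·P(x,y) over outcomes with min(X, Y) ≥ 2 gives 93/56.
E[X | min(X, Y) ≥ 2] = (93/56) / (33/56) = 31/11.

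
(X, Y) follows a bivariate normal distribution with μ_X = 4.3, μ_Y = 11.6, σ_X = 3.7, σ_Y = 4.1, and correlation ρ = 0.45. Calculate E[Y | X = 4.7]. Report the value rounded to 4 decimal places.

11.7995

For a bivariate normal, E[Y | X=x] = μ_Y + ρ·(σ_Y/σ_X)·(x − μ_X).
E[Y | X=4.7] = 11.6 + (0.45)·(4.1/3.7)·(4.7 − (4.3)) = 11.6 + (0.49865)·(0.4) = 11.7995.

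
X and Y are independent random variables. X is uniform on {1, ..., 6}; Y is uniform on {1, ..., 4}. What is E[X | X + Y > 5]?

P(X + Y > 5) = 7/12.
Summing X·P(x,y) over outcomes with X + Y > 5 gives 8/3.
E[X | X + Y > 5] = (8/3) / (7/12) = 32/7.

32/7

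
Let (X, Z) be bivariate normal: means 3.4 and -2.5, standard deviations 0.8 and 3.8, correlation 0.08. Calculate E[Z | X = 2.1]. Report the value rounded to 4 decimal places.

-2.9940

E[Z | X=x] = μ_Z + ρ(σ_Z/σ_X)(x − μ_X) for jointly normal variables.
E[Z | X=2.1] = -2.5 + (0.08)·(3.8/0.8)·(2.1 − (3.4)) = -2.5 + (0.38)·(-1.3) = -2.9940.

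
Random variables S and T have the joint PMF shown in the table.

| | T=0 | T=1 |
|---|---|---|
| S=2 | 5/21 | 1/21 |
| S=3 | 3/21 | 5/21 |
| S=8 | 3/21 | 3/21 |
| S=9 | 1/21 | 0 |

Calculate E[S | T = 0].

P(T = 0) = 4/7.
Σ S·P over the event = 2·(5/21) + 3·(3/21) + 8·(3/21) + 9·(1/21) = 52/21.
E[S | T = 0] = (52/21) / (4/7) = 13/3.

13/3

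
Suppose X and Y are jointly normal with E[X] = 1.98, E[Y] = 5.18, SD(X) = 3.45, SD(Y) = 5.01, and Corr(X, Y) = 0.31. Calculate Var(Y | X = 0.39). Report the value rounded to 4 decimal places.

The conditional variance in a bivariate normal is σ_Y²(1 − ρ²), independent of x.
Var(Y | X=0.39) = (5.01)²·(1 − (0.31)²) = 25.1001·0.9039 = 22.6880.

22.6880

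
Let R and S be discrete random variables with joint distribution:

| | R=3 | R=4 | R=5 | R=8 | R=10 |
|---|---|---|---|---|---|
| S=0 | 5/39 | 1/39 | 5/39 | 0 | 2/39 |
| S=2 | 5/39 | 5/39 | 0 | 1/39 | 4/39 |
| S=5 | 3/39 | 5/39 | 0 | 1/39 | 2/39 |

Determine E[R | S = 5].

57/11

P(S = 5) = 11/39.
Σ R·P over the event = 3·(3/39) + 4·(5/39) + 8·(1/39) + 10·(2/39) = 19/13.
E[R | S = 5] = (19/13) / (11/39) = 57/11.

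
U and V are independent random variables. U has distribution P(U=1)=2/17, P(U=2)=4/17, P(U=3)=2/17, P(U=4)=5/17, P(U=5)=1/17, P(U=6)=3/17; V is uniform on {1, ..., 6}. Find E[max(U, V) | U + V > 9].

95/16

P(U + V > 9) = 8/51.
Summing max(U,V)·P(x,y) over outcomes with U + V > 9 gives 95/102.
E[max(U, V) | U + V > 9] = (95/102) / (8/51) = 95/16.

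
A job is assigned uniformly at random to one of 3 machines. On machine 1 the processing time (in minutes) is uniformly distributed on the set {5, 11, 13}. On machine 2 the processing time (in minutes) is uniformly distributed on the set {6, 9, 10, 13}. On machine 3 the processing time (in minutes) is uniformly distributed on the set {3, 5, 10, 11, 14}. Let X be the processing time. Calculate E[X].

833/90

E[X | machine 1] = (5+11+13)/3 = 29/3.
E[X | machine 2] = (6+9+10+13)/4 = 19/2.
E[X | machine 3] = (3+5+10+11+14)/5 = 43/5.
E[X] = (1/3)·(29/3) + (1/3)·(19/2) + (1/3)·(43/5) = 833/90.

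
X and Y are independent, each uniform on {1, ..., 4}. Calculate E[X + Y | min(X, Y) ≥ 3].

Outcomes with min(X, Y) ≥ 3: (3,3), (3,4), (4,3), (4,4), each with probability 1/16.
E[X + Y | min(X, Y) ≥ 3] = (6 + 7 + 7 + 8) / 4 = 7.

7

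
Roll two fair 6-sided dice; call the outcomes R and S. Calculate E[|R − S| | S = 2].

11/6

Outcomes with S = 2: (1,2), (2,2), (3,2), (4,2), (5,2), (6,2), each with probability 1/36.
E[|R − S| | S = 2] = (1 + 0 + 1 + 2 + 3 + 4) / 6 = 11/6.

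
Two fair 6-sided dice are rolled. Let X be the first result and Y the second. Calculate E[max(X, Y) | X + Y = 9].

P(X + Y = 9) = 1/9.
Summing max(X,Y)·P(x,y) over outcomes with X + Y = 9 gives 11/18.
E[max(X, Y) | X + Y = 9] = (11/18) / (1/9) = 11/2.

11/2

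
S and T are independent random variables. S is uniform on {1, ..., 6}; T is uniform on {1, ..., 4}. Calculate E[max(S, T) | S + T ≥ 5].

9/2

P(S + T ≥ 5) = 3/4.
Summing max(S,T)·P(x,y) over outcomes with S + T ≥ 5 gives 27/8.
E[max(S, T) | S + T ≥ 5] = (27/8) / (3/4) = 9/2.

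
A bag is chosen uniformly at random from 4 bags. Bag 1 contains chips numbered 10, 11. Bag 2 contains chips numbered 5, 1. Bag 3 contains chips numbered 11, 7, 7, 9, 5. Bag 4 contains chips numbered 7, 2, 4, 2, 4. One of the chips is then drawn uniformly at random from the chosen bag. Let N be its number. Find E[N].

251/40

E[N | bag 1] = (10+11)/2 = 21/2.
E[N | bag 2] = (5+1)/2 = 3.
E[N | bag 3] = (11+7+7+9+5)/5 = 39/5.
E[N | bag 4] = (7+2+4+2+4)/5 = 19/5.
By the law of total expectation,
E[N] = (1/4)·(21/2) + (1/4)·(3) + (1/4)·(39/5) + (1/4)·(19/5) = 251/40.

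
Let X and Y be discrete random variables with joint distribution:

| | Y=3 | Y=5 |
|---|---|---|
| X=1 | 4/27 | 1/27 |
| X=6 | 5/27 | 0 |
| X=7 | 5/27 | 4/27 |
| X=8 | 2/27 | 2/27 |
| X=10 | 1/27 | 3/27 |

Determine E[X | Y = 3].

95/17

P(Y = 3) = 17/27.
Summing X·P(X=x,Y=y) over the conditioning event gives 95/27.
E[X | Y = 3] = (95/27) / (17/27) = 95/17.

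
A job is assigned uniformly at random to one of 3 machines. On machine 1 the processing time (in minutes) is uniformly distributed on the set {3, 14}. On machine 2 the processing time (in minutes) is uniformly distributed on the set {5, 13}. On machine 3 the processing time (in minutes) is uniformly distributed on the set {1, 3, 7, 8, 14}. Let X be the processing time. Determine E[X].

241/30

E[X | machine 1] = (3+14)/2 = 17/2.
E[X | machine 2] = (5+13)/2 = 9.
E[X | machine 3] = (1+3+7+8+14)/5 = 33/5.
E[X] = (1/3)·(17/2) + (1/3)·(9) + (1/3)·(33/5) = 241/30.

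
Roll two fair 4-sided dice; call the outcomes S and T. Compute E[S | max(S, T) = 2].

5/3

Outcomes with max(S, T) = 2: (1,2), (2,1), (2,2), each with probability 1/16.
E[S | max(S, T) = 2] = (1 + 2 + 2) / 3 = 5/3.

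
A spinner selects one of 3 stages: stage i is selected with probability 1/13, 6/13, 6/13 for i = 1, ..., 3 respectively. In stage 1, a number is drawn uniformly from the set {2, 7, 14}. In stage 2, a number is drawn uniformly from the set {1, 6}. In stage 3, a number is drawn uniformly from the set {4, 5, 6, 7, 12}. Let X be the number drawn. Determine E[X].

1042/195

E[X | stage 1] = (2+7+14)/3 = 23/3.
E[X | stage 2] = (1+6)/2 = 7/2.
E[X | stage 3] = (4+5+6+7+12)/5 = 34/5.
By the law of total expectation,
E[X] = (1/13)·(23/3) + (6/13)·(7/2) + (6/13)·(34/5) = 1042/195.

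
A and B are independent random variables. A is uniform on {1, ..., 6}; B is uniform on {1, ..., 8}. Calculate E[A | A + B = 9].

Outcomes with A + B = 9: (1,8), (2,7), (3,6), (4,5), (5,4), (6,3), each with probability 1/48.
E[A | A + B = 9] = (1 + 2 + 3 + 4 + 5 + 6) / 6 = 7/2.

7/2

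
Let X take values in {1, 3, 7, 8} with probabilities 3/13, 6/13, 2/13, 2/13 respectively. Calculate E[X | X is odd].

P(X is odd) = 11/13.
Σ over the event: 1·3/13 + 3·6/13 + 7·2/13 = 35/13.
E[X | X is odd] = (35/13) / (11/13) = 35/11.

35/11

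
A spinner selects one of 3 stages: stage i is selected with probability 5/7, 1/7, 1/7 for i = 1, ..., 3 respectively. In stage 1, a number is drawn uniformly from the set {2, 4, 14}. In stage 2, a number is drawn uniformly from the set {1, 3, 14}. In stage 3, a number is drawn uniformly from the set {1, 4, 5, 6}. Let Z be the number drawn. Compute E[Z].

130/21

E[Z | stage 1] = (2+4+14)/3 = 20/3.
E[Z | stage 2] = (1+3+14)/3 = 6.
E[Z | stage 3] = (1+4+5+6)/4 = 4.
E[Z] = (5/7)·(20/3) + (1/7)·(6) + (1/7)·(4) = 130/21.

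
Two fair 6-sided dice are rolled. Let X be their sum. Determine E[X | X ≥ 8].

28/3

P(X ≥ 8) = 5/12.
Σ over the event: 8·5/36 + 9·1/9 + 10·1/12 + 11·1/18 + 12·1/36 = 35/9.
E[X | X ≥ 8] = (35/9) / (5/12) = 28/3.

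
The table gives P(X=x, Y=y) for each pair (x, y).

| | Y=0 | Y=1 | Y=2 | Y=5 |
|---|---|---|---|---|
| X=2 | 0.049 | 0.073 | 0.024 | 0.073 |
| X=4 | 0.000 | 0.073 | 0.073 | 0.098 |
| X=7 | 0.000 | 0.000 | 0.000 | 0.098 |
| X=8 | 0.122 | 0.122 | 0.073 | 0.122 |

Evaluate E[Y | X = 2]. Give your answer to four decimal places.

P(X = 2) = 0.219.
Σ Y·P over the event = 0·(0.049) + 1·(0.073) + 2·(0.024) + 5·(0.073) = 0.486.
E[Y | X = 2] = (0.486) / (0.219) = 2.2192.

2.2192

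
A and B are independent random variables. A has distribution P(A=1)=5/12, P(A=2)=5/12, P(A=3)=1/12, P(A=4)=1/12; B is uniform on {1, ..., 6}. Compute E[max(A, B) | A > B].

P(A > B) = 5/36.
Summing max(A,B)·P(x,y) over outcomes with A > B gives 7/18.
E[max(A, B) | A > B] = (7/18) / (5/36) = 14/5.

14/5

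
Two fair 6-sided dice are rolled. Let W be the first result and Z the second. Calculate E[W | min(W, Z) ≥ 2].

4

P(min(W, Z) ≥ 2) = 25/36.
Summing W·P(x,y) over outcomes with min(W, Z) ≥ 2 gives 25/9.
E[W | min(W, Z) ≥ 2] = (25/9) / (25/36) = 4.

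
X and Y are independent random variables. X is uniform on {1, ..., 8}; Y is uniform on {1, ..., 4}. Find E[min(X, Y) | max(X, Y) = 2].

4/3

Outcomes with max(X, Y) = 2: (1,2), (2,1), (2,2), each with probability 1/32.
E[min(X, Y) | max(X, Y) = 2] = (1 + 1 + 2) / 3 = 4/3.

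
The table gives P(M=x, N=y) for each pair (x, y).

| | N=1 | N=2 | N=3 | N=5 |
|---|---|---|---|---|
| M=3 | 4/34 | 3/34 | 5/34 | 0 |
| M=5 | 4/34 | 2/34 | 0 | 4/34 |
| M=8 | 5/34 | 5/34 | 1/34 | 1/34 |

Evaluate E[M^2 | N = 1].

P(N = 1) = 13/34.
Σ M^2·P over the event = 9·(4/34) + 25·(4/34) + 64·(5/34) = 228/17.
E[M^2 | N = 1] = (228/17) / (13/34) = 456/13.

456/13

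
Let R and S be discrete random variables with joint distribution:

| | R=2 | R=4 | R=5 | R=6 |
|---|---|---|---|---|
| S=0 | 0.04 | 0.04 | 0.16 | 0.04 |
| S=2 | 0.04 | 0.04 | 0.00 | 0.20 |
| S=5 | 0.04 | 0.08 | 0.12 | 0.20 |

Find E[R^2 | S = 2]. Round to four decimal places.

28.5714

P(S = 2) = 0.28.
Σ R^2·P over the event = 4·(0.04) + 16·(0.04) + 36·(0.20) = 8.00.
E[R^2 | S = 2] = (8.00) / (0.28) = 28.5714.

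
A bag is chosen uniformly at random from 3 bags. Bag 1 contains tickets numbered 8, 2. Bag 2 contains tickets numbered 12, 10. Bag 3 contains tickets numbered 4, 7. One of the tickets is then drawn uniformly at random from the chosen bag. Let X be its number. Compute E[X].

E[X | bag 1] = (8+2)/2 = 5.
E[X | bag 2] = (12+10)/2 = 11.
E[X | bag 3] = (4+7)/2 = 11/2.
E[X] = (1/3)·(5) + (1/3)·(11) + (1/3)·(11/2) = 43/6.

43/6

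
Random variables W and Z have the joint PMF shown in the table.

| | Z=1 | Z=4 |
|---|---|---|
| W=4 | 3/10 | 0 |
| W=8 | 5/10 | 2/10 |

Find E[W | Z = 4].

8

P(Z = 4) = 1/5.
Σ W·P over the event = 8·(2/10) = 8/5.
E[W | Z = 4] = (8/5) / (1/5) = 8.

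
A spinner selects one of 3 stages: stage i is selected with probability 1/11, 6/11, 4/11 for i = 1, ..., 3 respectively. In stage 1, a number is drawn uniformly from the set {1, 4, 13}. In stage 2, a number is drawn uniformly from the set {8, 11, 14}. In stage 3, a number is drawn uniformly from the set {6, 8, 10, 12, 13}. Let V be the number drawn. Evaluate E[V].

E[V | stage 1] = (1+4+13)/3 = 6.
E[V | stage 2] = (8+11+14)/3 = 11.
E[V | stage 3] = (6+8+10+12+13)/5 = 49/5.
By the law of total expectation,
E[V] = (1/11)·(6) + (6/11)·(11) + (4/11)·(49/5) = 556/55.

556/55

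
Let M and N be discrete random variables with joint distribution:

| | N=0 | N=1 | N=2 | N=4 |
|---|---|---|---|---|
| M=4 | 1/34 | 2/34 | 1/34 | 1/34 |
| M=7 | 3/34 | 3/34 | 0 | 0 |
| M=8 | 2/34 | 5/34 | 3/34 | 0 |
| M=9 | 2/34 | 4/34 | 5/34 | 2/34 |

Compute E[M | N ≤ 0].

P(N ≤ 0) = 4/17.
Σ M·P over the event = 4·(1/34) + 7·(3/34) + 8·(2/34) + 9·(2/34) = 59/34.
E[M | N ≤ 0] = (59/34) / (4/17) = 59/8.

59/8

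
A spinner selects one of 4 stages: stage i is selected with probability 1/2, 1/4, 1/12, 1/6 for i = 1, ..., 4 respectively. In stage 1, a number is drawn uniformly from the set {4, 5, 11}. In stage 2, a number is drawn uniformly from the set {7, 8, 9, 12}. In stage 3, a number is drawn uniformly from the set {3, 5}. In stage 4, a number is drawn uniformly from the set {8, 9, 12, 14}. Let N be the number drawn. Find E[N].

185/24

E[N | stage 1] = (4+5+11)/3 = 20/3.
E[N | stage 2] = (7+8+9+12)/4 = 9.
E[N | stage 3] = (3+5)/2 = 4.
E[N | stage 4] = (8+9+12+14)/4 = 43/4.
E[N] = (1/2)·(20/3) + (1/4)·(9) + (1/12)·(4) + (1/6)·(43/4) = 185/24.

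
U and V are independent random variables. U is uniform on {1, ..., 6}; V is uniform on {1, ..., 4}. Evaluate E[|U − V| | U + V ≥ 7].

11/5

Outcomes with U + V ≥ 7: (3,4), (4,3), (4,4), (5,2), (5,3), (5,4), (6,1), (6,2), (6,3), (6,4), each with probability 1/24.
E[|U − V| | U + V ≥ 7] = (1 + 1 + 0 + 3 + 2 + 1 + 5 + 4 + 3 + 2) / 10 = 11/5.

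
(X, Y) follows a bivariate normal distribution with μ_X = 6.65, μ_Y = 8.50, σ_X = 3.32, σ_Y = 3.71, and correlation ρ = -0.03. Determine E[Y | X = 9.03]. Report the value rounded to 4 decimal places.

8.4202

E[Y | X=x] = μ_Y + ρ(σ_Y/σ_X)(x − μ_X) for jointly normal variables.
E[Y | X=9.03] = 8.50 + (-0.03)·(3.71/3.32)·(9.03 − (6.65)) = 8.50 + (-0.033524)·(2.38) = 8.4202.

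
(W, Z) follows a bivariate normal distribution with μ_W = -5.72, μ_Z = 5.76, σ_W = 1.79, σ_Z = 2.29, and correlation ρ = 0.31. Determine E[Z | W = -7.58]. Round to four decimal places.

E[Z | W=x] = μ_Z + ρ(σ_Z/σ_W)(x − μ_W) for jointly normal variables.
E[Z | W=-7.58] = 5.76 + (0.31)·(2.29/1.79)·(-7.58 − (-5.72)) = 5.76 + (0.39659)·(-1.86) = 5.0223.

5.0223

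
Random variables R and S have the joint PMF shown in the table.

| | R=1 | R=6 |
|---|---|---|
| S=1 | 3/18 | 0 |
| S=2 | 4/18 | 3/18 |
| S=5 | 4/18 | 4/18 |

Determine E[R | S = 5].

7/2

P(S = 5) = 4/9.
Σ R·P over the event = 1·(4/18) + 6·(4/18) = 14/9.
E[R | S = 5] = (14/9) / (4/9) = 7/2.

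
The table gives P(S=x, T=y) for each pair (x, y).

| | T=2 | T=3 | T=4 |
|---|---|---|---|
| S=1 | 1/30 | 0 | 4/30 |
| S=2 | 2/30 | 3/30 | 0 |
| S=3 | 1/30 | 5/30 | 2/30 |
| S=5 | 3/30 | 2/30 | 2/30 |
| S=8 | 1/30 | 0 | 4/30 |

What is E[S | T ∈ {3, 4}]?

83/22

P(T ∈ {3, 4}) = 11/15.
Σ S·P over the event = 1·(4/30) + 2·(3/30) + 3·(5/30) + 3·(2/30) + 5·(2/30) + 5·(2/30) + 8·(4/30) = 83/30.
E[S | T ∈ {3, 4}] = (83/30) / (11/15) = 83/22.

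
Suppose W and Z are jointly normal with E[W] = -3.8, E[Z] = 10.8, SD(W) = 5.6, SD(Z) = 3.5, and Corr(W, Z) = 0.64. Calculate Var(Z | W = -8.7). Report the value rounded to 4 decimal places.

The conditional variance in a bivariate normal is σ_Z²(1 − ρ²), independent of x.
Var(Z | W=-8.7) = (3.5)²·(1 − (0.64)²) = 12.25·0.5904 = 7.2324.

7.2324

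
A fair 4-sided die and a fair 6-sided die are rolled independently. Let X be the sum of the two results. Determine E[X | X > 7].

P(X > 7) = 1/4.
Σ over the event: 8·1/8 + 9·1/12 + 10·1/24 = 13/6.
E[X | X > 7] = (13/6) / (1/4) = 26/3.

26/3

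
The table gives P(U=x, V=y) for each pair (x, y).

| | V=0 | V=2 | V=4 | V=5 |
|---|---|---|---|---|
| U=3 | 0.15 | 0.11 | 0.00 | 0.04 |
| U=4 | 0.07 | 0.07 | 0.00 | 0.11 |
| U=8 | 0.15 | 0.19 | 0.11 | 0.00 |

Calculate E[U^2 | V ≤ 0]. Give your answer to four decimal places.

32.6216

P(V ≤ 0) = 0.37.
Σ U^2·P over the event = 9·(0.15) + 16·(0.07) + 64·(0.15) = 12.07.
E[U^2 | V ≤ 0] = (12.07) / (0.37) = 32.6216.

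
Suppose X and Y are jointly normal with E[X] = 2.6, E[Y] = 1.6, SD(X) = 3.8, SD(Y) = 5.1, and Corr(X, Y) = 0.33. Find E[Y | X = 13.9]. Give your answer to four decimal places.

6.6047

For a bivariate normal, E[Y | X=x] = μ_Y + ρ·(σ_Y/σ_X)·(x − μ_X).
E[Y | X=13.9] = 1.6 + (0.33)·(5.1/3.8)·(13.9 − (2.6)) = 1.6 + (0.44289)·(11.3) = 6.6047.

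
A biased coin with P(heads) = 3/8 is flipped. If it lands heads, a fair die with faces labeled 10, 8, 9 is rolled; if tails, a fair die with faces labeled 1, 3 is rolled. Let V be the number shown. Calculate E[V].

37/8

E[V | heads] = (10+8+9)/3 = 9.
E[V | tails] = (1+3)/2 = 2.
By the law of total expectation,
E[V] = (3/8)·(9) + (5/8)·(2) = 37/8.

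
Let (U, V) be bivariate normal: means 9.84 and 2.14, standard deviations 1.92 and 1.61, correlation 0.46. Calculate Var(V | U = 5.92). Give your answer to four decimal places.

For a bivariate normal, Var(V | U=x) = σ_V²(1 − ρ²).
Var(V | U=5.92) = (1.61)²·(1 − (0.46)²) = 2.5921·0.7884 = 2.0436.

2.0436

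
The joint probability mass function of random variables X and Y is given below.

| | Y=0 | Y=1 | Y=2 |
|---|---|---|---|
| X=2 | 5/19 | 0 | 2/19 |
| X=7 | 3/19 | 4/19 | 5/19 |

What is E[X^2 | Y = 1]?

P(Y = 1) = 4/19.
Summing X^2·P(X=x,Y=y) over the conditioning event gives 196/19.
E[X^2 | Y = 1] = (196/19) / (4/19) = 49.

49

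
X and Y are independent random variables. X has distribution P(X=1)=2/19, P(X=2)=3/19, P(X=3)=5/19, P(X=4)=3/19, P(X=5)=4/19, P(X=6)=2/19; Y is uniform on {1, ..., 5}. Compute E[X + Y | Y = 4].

143/19

P(Y = 4) = 1/5.
Summing (X+Y)·P(x,y) over outcomes with Y = 4 gives 143/95.
E[X + Y | Y = 4] = (143/95) / (1/5) = 143/19.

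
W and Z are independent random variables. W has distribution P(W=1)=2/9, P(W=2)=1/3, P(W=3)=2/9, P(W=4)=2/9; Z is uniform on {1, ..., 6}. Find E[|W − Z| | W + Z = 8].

16/7

P(W + Z = 8) = 7/54.
Summing |W−Z|·P(x,y) over outcomes with W + Z = 8 gives 8/27.
E[|W − Z| | W + Z = 8] = (8/27) / (7/54) = 16/7.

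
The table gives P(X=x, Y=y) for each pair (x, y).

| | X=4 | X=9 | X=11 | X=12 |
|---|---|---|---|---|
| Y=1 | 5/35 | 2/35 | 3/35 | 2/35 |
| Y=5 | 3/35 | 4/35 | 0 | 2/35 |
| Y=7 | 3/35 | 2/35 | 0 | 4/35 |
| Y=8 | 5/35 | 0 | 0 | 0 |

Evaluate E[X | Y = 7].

P(Y = 7) = 9/35.
Summing X·P(X=x,Y=y) over the conditioning event gives 78/35.
E[X | Y = 7] = (78/35) / (9/35) = 26/3.

26/3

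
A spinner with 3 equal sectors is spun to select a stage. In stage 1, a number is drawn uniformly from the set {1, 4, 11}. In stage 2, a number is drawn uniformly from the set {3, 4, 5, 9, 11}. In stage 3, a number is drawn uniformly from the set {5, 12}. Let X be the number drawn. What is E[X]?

E[X | stage 1] = (1+4+11)/3 = 16/3.
E[X | stage 2] = (3+4+5+9+11)/5 = 32/5.
E[X | stage 3] = (5+12)/2 = 17/2.
By the law of total expectation,
E[X] = (1/3)·(16/3) + (1/3)·(32/5) + (1/3)·(17/2) = 607/90.

607/90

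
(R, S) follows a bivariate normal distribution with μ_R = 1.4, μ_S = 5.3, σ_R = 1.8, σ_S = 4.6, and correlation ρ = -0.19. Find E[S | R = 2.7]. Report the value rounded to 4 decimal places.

E[S | R=x] = μ_S + ρ(σ_S/σ_R)(x − μ_R) for jointly normal variables.
E[S | R=2.7] = 5.3 + (-0.19)·(4.6/1.8)·(2.7 − (1.4)) = 5.3 + (-0.48556)·(1.3) = 4.6688.

4.6688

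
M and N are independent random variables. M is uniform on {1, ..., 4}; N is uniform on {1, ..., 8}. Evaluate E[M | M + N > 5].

P(M + N > 5) = 11/16.
Summing M·P(x,y) over outcomes with M + N > 5 gives 15/8.
E[M | M + N > 5] = (15/8) / (11/16) = 30/11.

30/11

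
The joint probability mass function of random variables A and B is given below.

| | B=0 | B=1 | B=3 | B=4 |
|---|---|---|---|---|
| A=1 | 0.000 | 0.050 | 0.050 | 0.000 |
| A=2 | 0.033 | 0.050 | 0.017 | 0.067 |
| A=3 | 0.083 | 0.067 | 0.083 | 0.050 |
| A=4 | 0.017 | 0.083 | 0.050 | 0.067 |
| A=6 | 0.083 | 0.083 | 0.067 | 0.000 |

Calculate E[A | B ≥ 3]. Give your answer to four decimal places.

3.2971

P(B ≥ 3) = 0.451.
Σ A·P over the event = 1·(0.050) + 2·(0.017) + 2·(0.067) + 3·(0.083) + 3·(0.050) + 4·(0.050) + 4·(0.067) + 6·(0.067) = 1.487.
E[A | B ≥ 3] = (1.487) / (0.451) = 3.2971.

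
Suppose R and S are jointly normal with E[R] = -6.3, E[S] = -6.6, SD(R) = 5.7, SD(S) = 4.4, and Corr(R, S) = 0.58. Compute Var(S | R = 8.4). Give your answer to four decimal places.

12.8473

Var(S | R=x) = (1 − ρ²)·σ_S².
Var(S | R=8.4) = (4.4)²·(1 − (0.58)²) = 19.36·0.6636 = 12.8473.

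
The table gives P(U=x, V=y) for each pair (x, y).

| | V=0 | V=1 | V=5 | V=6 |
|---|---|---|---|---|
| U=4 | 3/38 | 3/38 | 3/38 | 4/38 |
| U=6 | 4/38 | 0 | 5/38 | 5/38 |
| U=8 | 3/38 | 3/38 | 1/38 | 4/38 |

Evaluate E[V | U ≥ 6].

87/25

P(U ≥ 6) = 25/38.
Σ V·P over the event = 0·(4/38) + 5·(5/38) + 6·(5/38) + 0·(3/38) + 1·(3/38) + 5·(1/38) + 6·(4/38) = 87/38.
E[V | U ≥ 6] = (87/38) / (25/38) = 87/25.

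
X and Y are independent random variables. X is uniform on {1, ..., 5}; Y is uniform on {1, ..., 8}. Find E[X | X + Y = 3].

3/2

Outcomes with X + Y = 3: (1,2), (2,1), each with probability 1/40.
E[X | X + Y = 3] = (1 + 2) / 2 = 3/2.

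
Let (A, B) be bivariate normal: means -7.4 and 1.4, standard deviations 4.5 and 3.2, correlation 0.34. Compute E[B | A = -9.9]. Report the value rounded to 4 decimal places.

E[B | A=x] = μ_B + ρ(σ_B/σ_A)(x − μ_A) for jointly normal variables.
E[B | A=-9.9] = 1.4 + (0.34)·(3.2/4.5)·(-9.9 − (-7.4)) = 1.4 + (0.24178)·(-2.5) = 0.7956.

0.7956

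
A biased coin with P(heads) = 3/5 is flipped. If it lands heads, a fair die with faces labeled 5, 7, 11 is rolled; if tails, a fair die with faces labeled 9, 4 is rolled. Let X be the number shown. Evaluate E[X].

E[X | heads] = (5+7+11)/3 = 23/3.
E[X | tails] = (9+4)/2 = 13/2.
By the law of total expectation,
E[X] = (3/5)·(23/3) + (2/5)·(13/2) = 36/5.

36/5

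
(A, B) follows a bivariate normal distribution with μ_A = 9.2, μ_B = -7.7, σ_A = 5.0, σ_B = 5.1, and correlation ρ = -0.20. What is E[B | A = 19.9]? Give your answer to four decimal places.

The regression of B on A has slope ρ·σ_B/σ_A and passes through (μ_A, μ_B).
E[B | A=19.9] = -7.7 + (-0.20)·(5.1/5.0)·(19.9 − (9.2)) = -7.7 + (-0.204)·(10.7) = -9.8828.

-9.8828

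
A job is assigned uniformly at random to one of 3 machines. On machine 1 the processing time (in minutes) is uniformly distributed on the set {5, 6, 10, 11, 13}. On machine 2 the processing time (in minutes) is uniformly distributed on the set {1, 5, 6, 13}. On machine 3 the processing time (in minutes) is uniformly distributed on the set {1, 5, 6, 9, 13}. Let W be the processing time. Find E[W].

147/20

E[W | machine 1] = (5+6+10+11+13)/5 = 9.
E[W | machine 2] = (1+5+6+13)/4 = 25/4.
E[W | machine 3] = (1+5+6+9+13)/5 = 34/5.
E[W] = (1/3)·(9) + (1/3)·(25/4) + (1/3)·(34/5) = 147/20.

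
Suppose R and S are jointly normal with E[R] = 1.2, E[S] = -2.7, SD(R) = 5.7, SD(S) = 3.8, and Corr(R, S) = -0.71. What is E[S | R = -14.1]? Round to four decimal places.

For a bivariate normal, E[S | R=x] = μ_S + ρ·(σ_S/σ_R)·(x − μ_R).
E[S | R=-14.1] = -2.7 + (-0.71)·(3.8/5.7)·(-14.1 − (1.2)) = -2.7 + (-0.473333)·(-15.3) = 4.5420.

4.5420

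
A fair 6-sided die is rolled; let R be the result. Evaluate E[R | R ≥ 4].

Given R ≥ 4, R is equally likely to be any of {4, 5, 6}.
E[R | R ≥ 4] = (4 + 5 + 6) / 3 = 5.

5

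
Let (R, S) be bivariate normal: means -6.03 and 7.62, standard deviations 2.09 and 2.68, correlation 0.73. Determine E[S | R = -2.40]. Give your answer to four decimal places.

11.0180

The regression of S on R has slope ρ·σ_S/σ_R and passes through (μ_R, μ_S).
E[S | R=-2.40] = 7.62 + (0.73)·(2.68/2.09)·(-2.40 − (-6.03)) = 7.62 + (0.93608)·(3.63) = 11.0180.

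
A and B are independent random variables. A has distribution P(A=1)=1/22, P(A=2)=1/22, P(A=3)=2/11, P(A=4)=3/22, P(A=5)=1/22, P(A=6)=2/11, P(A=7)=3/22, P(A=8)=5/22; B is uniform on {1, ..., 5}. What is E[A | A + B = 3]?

P(A + B = 3) = 1/55.
Summing A·P(x,y) over outcomes with A + B = 3 gives 3/110.
E[A | A + B = 3] = (3/110) / (1/55) = 3/2.

3/2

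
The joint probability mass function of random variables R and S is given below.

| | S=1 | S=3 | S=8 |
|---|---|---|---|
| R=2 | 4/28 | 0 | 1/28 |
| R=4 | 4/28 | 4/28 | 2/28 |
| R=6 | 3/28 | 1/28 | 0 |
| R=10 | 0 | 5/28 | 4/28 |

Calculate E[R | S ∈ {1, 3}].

38/7

P(S ∈ {1, 3}) = 3/4.
Σ R·P over the event = 2·(4/28) + 4·(4/28) + 4·(4/28) + 6·(3/28) + 6·(1/28) + 10·(5/28) = 57/14.
E[R | S ∈ {1, 3}] = (57/14) / (3/4) = 38/7.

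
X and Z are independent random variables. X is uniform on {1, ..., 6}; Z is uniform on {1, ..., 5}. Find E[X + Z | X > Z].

P(X > Z) = 1/2.
Summing (X+Z)·P(x,y) over outcomes with X > Z gives 7/2.
E[X + Z | X > Z] = (7/2) / (1/2) = 7.

7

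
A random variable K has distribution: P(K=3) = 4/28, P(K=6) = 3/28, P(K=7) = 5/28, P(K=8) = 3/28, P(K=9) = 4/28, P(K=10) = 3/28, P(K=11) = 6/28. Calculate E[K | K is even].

8

P(K is even) = 9/28.
Σ over the event: 6·3/28 + 8·3/28 + 10·3/28 = 18/7.
E[K | K is even] = (18/7) / (9/28) = 8.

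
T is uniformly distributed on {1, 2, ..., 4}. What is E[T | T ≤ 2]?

3/2

Given T ≤ 2, T is equally likely to be any of {1, 2}.
E[T | T ≤ 2] = (1 + 2) / 2 = 3/2.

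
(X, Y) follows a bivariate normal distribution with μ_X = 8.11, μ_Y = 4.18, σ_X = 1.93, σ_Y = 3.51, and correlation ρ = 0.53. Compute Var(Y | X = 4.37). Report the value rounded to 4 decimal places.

8.8594

Var(Y | X=x) = (1 − ρ²)·σ_Y².
Var(Y | X=4.37) = (3.51)²·(1 − (0.53)²) = 12.3201·0.7191 = 8.8594.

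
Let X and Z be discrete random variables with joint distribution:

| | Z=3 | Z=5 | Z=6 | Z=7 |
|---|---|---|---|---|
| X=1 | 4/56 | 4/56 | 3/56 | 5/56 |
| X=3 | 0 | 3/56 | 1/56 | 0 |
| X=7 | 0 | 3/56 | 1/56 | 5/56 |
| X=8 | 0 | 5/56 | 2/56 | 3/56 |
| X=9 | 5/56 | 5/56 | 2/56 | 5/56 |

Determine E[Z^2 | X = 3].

111/4

P(X = 3) = 1/14.
Σ Z^2·P over the event = 25·(3/56) + 36·(1/56) = 111/56.
E[Z^2 | X = 3] = (111/56) / (1/14) = 111/4.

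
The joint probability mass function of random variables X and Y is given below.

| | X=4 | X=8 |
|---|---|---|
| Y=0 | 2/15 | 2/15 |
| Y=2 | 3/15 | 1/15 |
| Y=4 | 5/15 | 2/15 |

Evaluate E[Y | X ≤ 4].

13/5

P(X ≤ 4) = 2/3.
Σ Y·P over the event = 0·(2/15) + 2·(3/15) + 4·(5/15) = 26/15.
E[Y | X ≤ 4] = (26/15) / (2/3) = 13/5.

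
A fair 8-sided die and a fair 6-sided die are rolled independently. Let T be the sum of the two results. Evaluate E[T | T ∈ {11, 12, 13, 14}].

P(T ∈ {11, 12, 13, 14}) = 5/24.
Σ over the event: 11·1/12 + 12·1/16 + 13·1/24 + 14·1/48 = 5/2.
E[T | T ∈ {11, 12, 13, 14}] = (5/2) / (5/24) = 12.

12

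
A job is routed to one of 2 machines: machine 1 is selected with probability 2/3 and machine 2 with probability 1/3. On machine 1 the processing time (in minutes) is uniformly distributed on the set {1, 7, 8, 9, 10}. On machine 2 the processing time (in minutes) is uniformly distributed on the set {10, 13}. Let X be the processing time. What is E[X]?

E[X | machine 1] = (1+7+8+9+10)/5 = 7.
E[X | machine 2] = (10+13)/2 = 23/2.
By the law of total expectation,
E[X] = (2/3)·(7) + (1/3)·(23/2) = 17/2.

17/2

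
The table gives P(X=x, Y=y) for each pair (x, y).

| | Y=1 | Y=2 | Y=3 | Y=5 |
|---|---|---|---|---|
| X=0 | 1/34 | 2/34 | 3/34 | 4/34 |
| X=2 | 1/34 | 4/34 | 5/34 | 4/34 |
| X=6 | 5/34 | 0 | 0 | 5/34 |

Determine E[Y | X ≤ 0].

P(X ≤ 0) = 5/17.
Σ Y·P over the event = 1·(1/34) + 2·(2/34) + 3·(3/34) + 5·(4/34) = 1.
E[Y | X ≤ 0] = (1) / (5/17) = 17/5.

17/5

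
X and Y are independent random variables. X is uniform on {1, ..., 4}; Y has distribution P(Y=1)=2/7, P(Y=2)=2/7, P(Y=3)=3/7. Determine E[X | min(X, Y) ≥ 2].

P(min(X, Y) ≥ 2) = 15/28.
Summing X·P(x,y) over outcomes with min(X, Y) ≥ 2 gives 45/28.
E[X | min(X, Y) ≥ 2] = (45/28) / (15/28) = 3.

3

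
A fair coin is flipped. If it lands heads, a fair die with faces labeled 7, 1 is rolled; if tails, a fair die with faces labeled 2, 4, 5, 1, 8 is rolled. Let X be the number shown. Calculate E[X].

E[X | heads] = (7+1)/2 = 4.
E[X | tails] = (2+4+5+1+8)/5 = 4.
E[X] = (1/2)·(4) + (1/2)·(4) = 4.

4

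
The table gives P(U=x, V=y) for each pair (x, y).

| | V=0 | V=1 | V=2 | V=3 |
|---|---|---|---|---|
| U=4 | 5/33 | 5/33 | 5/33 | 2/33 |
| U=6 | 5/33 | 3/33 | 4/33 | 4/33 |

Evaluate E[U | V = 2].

44/9

P(V = 2) = 3/11.
Σ U·P over the event = 4·(5/33) + 6·(4/33) = 4/3.
E[U | V = 2] = (4/3) / (3/11) = 44/9.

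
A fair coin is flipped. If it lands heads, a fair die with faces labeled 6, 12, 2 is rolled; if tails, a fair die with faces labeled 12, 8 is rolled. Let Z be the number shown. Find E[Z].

25/3

E[Z | heads] = (6+12+2)/3 = 20/3.
E[Z | tails] = (12+8)/2 = 10.
By the law of total expectation,
E[Z] = (1/2)·(20/3) + (1/2)·(10) = 25/3.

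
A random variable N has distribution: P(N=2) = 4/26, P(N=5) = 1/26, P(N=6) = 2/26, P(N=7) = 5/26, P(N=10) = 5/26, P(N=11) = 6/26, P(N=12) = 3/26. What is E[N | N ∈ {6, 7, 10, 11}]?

P(N ∈ {6, 7, 10, 11}) = 9/13.
Σ over the event: 6·1/13 + 7·5/26 + 10·5/26 + 11·3/13 = 163/26.
E[N | N ∈ {6, 7, 10, 11}] = (163/26) / (9/13) = 163/18.

163/18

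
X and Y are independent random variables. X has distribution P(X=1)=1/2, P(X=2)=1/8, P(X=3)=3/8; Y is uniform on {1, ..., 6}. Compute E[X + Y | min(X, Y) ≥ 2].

P(min(X, Y) ≥ 2) = 5/12.
Summing (X+Y)·P(x,y) over outcomes with min(X, Y) ≥ 2 gives 45/16.
E[X + Y | min(X, Y) ≥ 2] = (45/16) / (5/12) = 27/4.

27/4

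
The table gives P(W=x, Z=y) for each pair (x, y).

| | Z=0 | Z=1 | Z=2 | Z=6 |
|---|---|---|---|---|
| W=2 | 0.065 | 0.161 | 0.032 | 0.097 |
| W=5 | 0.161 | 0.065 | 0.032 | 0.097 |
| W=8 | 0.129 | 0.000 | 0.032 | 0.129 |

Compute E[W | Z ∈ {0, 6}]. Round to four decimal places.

P(Z ∈ {0, 6}) = 0.678.
Σ W·P over the event = 2·(0.065) + 2·(0.097) + 5·(0.161) + 5·(0.097) + 8·(0.129) + 8·(0.129) = 3.678.
E[W | Z ∈ {0, 6}] = (3.678) / (0.678) = 5.4248.

5.4248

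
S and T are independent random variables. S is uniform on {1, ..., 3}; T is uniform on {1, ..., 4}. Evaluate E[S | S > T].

Outcomes with S > T: (2,1), (3,1), (3,2), each with probability 1/12.
E[S | S > T] = (2 + 3 + 3) / 3 = 8/3.

8/3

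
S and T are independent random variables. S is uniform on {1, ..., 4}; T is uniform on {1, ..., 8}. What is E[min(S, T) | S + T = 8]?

Outcomes with S + T = 8: (1,7), (2,6), (3,5), (4,4), each with probability 1/32.
E[min(S, T) | S + T = 8] = (1 + 2 + 3 + 4) / 4 = 5/2.

5/2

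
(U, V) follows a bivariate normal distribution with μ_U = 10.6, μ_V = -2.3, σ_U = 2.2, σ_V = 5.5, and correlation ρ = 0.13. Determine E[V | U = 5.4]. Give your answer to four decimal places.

For a bivariate normal, E[V | U=x] = μ_V + ρ·(σ_V/σ_U)·(x − μ_U).
E[V | U=5.4] = -2.3 + (0.13)·(5.5/2.2)·(5.4 − (10.6)) = -2.3 + (0.325)·(-5.2) = -3.9900.

-3.9900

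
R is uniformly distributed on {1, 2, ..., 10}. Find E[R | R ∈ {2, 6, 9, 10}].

P(R ∈ {2, 6, 9, 10}) = 2/5.
Σ over the event: 2·1/10 + 6·1/10 + 9·1/10 + 10·1/10 = 27/10.
E[R | R ∈ {2, 6, 9, 10}] = (27/10) / (2/5) = 27/4.

27/4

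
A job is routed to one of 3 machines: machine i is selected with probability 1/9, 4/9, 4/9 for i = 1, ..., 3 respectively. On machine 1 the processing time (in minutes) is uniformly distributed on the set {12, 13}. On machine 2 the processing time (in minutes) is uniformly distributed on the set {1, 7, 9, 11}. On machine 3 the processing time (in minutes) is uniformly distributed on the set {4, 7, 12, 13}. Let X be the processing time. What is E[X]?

17/2

E[X | machine 1] = (12+13)/2 = 25/2.
E[X | machine 2] = (1+7+9+11)/4 = 7.
E[X | machine 3] = (4+7+12+13)/4 = 9.
E[X] = (1/9)·(25/2) + (4/9)·(7) + (4/9)·(9) = 17/2.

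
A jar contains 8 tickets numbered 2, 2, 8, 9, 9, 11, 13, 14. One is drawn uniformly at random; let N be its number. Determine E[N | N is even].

P(N is even) = 1/2.
Σ over the event: 2·1/4 + 8·1/8 + 14·1/8 = 13/4.
E[N | N is even] = (13/4) / (1/2) = 13/2.

13/2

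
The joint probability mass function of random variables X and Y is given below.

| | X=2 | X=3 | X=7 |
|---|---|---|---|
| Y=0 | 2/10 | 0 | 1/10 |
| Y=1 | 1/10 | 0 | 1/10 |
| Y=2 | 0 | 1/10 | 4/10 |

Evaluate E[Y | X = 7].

P(X = 7) = 3/5.
Summing Y·P(X=x,Y=y) over the conditioning event gives 9/10.
E[Y | X = 7] = (9/10) / (3/5) = 3/2.

3/2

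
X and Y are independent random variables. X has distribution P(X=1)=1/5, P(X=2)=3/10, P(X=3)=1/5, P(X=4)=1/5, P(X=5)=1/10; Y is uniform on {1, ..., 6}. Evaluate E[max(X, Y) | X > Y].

P(X > Y) = 17/60.
Summing max(X,Y)·P(x,y) over outcomes with X > Y gives 31/30.
E[max(X, Y) | X > Y] = (31/30) / (17/60) = 62/17.

62/17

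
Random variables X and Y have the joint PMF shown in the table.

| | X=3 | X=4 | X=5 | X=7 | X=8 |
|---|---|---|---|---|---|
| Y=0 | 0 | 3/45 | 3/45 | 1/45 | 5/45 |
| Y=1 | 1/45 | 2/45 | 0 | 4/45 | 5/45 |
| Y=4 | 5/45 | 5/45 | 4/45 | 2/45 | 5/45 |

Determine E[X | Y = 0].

37/6

P(Y = 0) = 4/15.
Σ X·P over the event = 4·(3/45) + 5·(3/45) + 7·(1/45) + 8·(5/45) = 74/45.
E[X | Y = 0] = (74/45) / (4/15) = 37/6.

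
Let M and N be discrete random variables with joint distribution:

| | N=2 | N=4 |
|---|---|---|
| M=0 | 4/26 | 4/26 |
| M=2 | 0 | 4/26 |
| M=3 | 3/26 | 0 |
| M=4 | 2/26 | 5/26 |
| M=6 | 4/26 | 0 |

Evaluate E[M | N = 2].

P(N = 2) = 1/2.
Σ M·P over the event = 0·(4/26) + 3·(3/26) + 4·(2/26) + 6·(4/26) = 41/26.
E[M | N = 2] = (41/26) / (1/2) = 41/13.

41/13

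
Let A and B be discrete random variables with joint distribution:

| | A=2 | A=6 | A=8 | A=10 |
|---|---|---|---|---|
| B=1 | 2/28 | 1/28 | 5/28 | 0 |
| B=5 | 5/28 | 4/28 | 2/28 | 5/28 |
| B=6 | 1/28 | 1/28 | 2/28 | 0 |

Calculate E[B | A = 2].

P(A = 2) = 2/7.
Σ B·P over the event = 1·(2/28) + 5·(5/28) + 6·(1/28) = 33/28.
E[B | A = 2] = (33/28) / (2/7) = 33/8.

33/8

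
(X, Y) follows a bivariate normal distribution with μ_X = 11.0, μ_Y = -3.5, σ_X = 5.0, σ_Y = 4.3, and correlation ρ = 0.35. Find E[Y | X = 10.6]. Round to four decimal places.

-3.6204

The regression of Y on X has slope ρ·σ_Y/σ_X and passes through (μ_X, μ_Y).
E[Y | X=10.6] = -3.5 + (0.35)·(4.3/5.0)·(10.6 − (11.0)) = -3.5 + (0.301)·(-0.4) = -3.6204.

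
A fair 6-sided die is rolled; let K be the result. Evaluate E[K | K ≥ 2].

4

Given K ≥ 2, K is equally likely to be any of {2, 3, 4, 5, 6}.
E[K | K ≥ 2] = (2 + 3 + 4 + 5 + 6) / 5 = 4.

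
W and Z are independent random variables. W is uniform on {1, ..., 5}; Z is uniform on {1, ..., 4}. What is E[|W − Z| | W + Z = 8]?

Outcomes with W + Z = 8: (4,4), (5,3), each with probability 1/20.
E[|W − Z| | W + Z = 8] = (0 + 2) / 2 = 1.

1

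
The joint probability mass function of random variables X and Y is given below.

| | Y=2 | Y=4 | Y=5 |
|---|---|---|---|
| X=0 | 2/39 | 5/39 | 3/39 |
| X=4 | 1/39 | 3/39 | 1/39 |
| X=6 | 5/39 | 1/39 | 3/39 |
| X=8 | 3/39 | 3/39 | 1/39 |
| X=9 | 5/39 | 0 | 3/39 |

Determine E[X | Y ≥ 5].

P(Y ≥ 5) = 11/39.
Σ X·P over the event = 0·(3/39) + 4·(1/39) + 6·(3/39) + 8·(1/39) + 9·(3/39) = 19/13.
E[X | Y ≥ 5] = (19/13) / (11/39) = 57/11.

57/11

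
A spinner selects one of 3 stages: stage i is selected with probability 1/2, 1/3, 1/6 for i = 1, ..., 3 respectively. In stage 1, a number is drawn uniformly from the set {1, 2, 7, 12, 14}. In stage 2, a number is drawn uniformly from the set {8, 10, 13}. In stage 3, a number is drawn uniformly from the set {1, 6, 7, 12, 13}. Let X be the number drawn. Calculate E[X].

751/90

E[X | stage 1] = (1+2+7+12+14)/5 = 36/5.
E[X | stage 2] = (8+10+13)/3 = 31/3.
E[X | stage 3] = (1+6+7+12+13)/5 = 39/5.
E[X] = (1/2)·(36/5) + (1/3)·(31/3) + (1/6)·(39/5) = 751/90.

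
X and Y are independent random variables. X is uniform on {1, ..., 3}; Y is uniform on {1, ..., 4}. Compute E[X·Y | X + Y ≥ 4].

Outcomes with X + Y ≥ 4: (1,3), (1,4), (2,2), (2,3), (2,4), (3,1), (3,2), (3,3), (3,4), each with probability 1/12.
E[X·Y | X + Y ≥ 4] = (3 + 4 + 4 + 6 + 8 + 3 + 6 + 9 + 12) / 9 = 55/9.

55/9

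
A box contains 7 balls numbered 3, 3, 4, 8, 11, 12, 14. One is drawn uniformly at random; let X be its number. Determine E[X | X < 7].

10/3

P(X < 7) = 3/7.
Σ over the event: 3·2/7 + 4·1/7 = 10/7.
E[X | X < 7] = (10/7) / (3/7) = 10/3.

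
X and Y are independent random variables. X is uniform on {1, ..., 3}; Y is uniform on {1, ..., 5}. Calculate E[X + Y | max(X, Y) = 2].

10/3

P(max(X, Y) = 2) = 1/5.
Summing (X+Y)·P(x,y) over outcomes with max(X, Y) = 2 gives 2/3.
E[X + Y | max(X, Y) = 2] = (2/3) / (1/5) = 10/3.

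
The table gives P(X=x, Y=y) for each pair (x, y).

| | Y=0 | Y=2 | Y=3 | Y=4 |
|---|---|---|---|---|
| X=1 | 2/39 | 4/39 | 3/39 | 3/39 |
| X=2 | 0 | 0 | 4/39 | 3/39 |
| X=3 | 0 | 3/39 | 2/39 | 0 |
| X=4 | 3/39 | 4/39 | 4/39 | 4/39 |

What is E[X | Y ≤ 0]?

P(Y ≤ 0) = 5/39.
Σ X·P over the event = 1·(2/39) + 4·(3/39) = 14/39.
E[X | Y ≤ 0] = (14/39) / (5/39) = 14/5.

14/5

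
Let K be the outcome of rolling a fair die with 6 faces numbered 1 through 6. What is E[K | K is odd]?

3

Given K is odd, K is equally likely to be any of {1, 3, 5}.
E[K | K is odd] = (1 + 3 + 5) / 3 = 3.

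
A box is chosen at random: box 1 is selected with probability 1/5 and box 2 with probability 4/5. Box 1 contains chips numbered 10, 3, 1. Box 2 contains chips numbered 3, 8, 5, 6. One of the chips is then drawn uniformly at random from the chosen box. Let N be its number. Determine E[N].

16/3

E[N | box 1] = (10+3+1)/3 = 14/3.
E[N | box 2] = (3+8+5+6)/4 = 11/2.
By the law of total expectation,
E[N] = (1/5)·(14/3) + (4/5)·(11/2) = 16/3.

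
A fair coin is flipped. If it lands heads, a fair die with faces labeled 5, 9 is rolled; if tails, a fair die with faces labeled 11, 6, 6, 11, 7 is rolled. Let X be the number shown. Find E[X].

38/5

E[X | heads] = (5+9)/2 = 7.
E[X | tails] = (11+6+6+11+7)/5 = 41/5.
E[X] = (1/2)·(7) + (1/2)·(41/5) = 38/5.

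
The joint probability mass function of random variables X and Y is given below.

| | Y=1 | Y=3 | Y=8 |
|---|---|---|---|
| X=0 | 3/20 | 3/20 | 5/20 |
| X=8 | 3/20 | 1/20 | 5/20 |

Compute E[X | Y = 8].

4

P(Y = 8) = 1/2.
Σ X·P over the event = 0·(5/20) + 8·(5/20) = 2.
E[X | Y = 8] = (2) / (1/2) = 4.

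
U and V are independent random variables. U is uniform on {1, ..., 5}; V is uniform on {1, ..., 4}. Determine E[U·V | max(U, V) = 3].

P(max(U, V) = 3) = 1/4.
Summing UV·P(x,y) over outcomes with max(U, V) = 3 gives 27/20.
E[U·V | max(U, V) = 3] = (27/20) / (1/4) = 27/5.

27/5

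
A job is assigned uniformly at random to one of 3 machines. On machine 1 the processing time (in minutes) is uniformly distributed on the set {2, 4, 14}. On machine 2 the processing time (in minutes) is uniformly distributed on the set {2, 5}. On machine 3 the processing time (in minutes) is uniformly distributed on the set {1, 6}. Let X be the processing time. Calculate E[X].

41/9

E[X | machine 1] = (2+4+14)/3 = 20/3.
E[X | machine 2] = (2+5)/2 = 7/2.
E[X | machine 3] = (1+6)/2 = 7/2.
E[X] = (1/3)·(20/3) + (1/3)·(7/2) + (1/3)·(7/2) = 41/9.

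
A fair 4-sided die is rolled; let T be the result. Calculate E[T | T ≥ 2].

Given T ≥ 2, T is equally likely to be any of {2, 3, 4}.
E[T | T ≥ 2] = (2 + 3 + 4) / 3 = 3.

3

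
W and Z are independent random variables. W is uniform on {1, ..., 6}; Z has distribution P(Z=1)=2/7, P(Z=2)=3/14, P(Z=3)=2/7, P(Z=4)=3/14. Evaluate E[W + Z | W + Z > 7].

P(W + Z > 7) = 5/21.
Summing (W+Z)·P(x,y) over outcomes with W + Z > 7 gives 173/84.
E[W + Z | W + Z > 7] = (173/84) / (5/21) = 173/20.

173/20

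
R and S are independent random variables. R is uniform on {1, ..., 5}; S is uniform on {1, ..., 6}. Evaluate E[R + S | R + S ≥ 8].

9

Outcomes with R + S ≥ 8: (2,6), (3,5), (3,6), (4,4), (4,5), (4,6), (5,3), (5,4), (5,5), (5,6), each with probability 1/30.
E[R + S | R + S ≥ 8] = (8 + 8 + 9 + 8 + 9 + 10 + 8 + 9 + 10 + 11) / 10 = 9.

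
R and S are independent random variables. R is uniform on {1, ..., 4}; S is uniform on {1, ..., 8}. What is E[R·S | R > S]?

35/6

P(R > S) = 3/16.
Summing RS·P(x,y) over outcomes with R > S gives 35/32.
E[R·S | R > S] = (35/32) / (3/16) = 35/6.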